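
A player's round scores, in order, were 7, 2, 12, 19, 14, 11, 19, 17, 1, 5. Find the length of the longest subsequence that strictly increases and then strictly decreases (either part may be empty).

6

inc[i] = longest strictly increasing subsequence ending at i; dec[i] = longest strictly decreasing subsequence starting at i:
i:      1  2  3  4  5  6  7  8  9 10
a[i]:   7  2 12 19 14 11 19 17  1  5
inc:    1  1  2  3  3  2  4  4  1  2
dec:    3  2  3  4  3  2  3  2  1  1
Best peak at i=4 (value 19): inc=3, dec=4, length 3+4−1 = 6.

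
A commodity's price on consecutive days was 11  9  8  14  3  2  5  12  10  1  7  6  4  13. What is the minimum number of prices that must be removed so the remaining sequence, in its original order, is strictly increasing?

Fewest deletions = n − (longest strictly increasing subsequence).
i:      1  2  3  4  5  6  7  8  9 10 11 12 13 14
a[i]:  11  9  8 14  3  2  5 12 10  1  7  6  4 13
dp:     1  1  1  2  1  1  2  3  3  1  3  3  2  4
max dp = 4, so deletions = 14 − 4 = 10.

10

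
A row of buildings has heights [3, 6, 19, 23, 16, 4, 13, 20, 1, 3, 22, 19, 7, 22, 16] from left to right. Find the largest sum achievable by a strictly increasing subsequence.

70

Let S[i] be the best sum of a strictly increasing subsequence ending at i:
i:      1  2  3  4  5  6  7  8  9 10 11 12 13 14 15
a[i]:   3  6 19 23 16  4 13 20  1  3 22 19  7 22 16
S:      3  9 28 51 25  7 22 48  1  4 70 44 16 70 38
Maximum is 70 (e.g. 3 + 6 + 19 + 20 + 22).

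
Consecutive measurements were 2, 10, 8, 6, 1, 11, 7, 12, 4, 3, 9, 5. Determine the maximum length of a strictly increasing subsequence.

4

Let dp[i] be the length of the longest such subsequence ending at index i:
i:      1  2  3  4  5  6  7  8  9 10 11 12
a[i]:   2 10  8  6  1 11  7 12  4  3  9  5
dp:     1  2  2  2  1  3  3  4  2  2  4  3
Maximum dp value is 4.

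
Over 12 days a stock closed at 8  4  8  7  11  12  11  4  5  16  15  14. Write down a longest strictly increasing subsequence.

Patience tails give the LIS length; then backtrack through the dp parents:
8 → extends → [8]
4 → replaces 8 → [4]
8 → extends → [4, 8]
7 → replaces 8 → [4, 7]
11 → extends → [4, 7, 11]
12 → extends → [4, 7, 11, 12]
11 → already a tail → [4, 7, 11, 12]
4 → already a tail → [4, 7, 11, 12]
5 → replaces 7 → [4, 5, 11, 12]
16 → extends → [4, 5, 11, 12, 16]
15 → replaces 16 → [4, 5, 11, 12, 15]
14 → replaces 15 → [4, 5, 11, 12, 14]
Length 5; one witness is 4, 8, 11, 12, 16.

4, 8, 11, 12, 16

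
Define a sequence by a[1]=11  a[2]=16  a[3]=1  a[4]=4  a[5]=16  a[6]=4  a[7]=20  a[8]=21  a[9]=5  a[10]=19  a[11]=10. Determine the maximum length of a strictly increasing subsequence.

5

Let dp[i] be the length of the longest such subsequence ending at index i:
i:      1  2  3  4  5  6  7  8  9 10 11
a[i]:  11 16  1  4 16  4 20 21  5 19 10
dp:     1  2  1  2  3  2  4  5  3  4  4
Maximum dp value is 5.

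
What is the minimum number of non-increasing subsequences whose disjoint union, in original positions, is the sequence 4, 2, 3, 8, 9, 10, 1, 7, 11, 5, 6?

6

The minimum number of non-increasing subsequences covering a sequence equals the length of its longest strictly increasing subsequence.
LIS length is 6 (e.g. 2, 3, 8, 9, 10, 11), so 6 piles are needed.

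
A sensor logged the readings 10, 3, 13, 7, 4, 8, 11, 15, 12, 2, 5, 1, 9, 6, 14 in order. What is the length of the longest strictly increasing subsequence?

Track the smallest tail for each achievable length (strict):
10 → extends → [10]
3 → replaces 10 → [3]
13 → extends → [3, 13]
7 → replaces 13 → [3, 7]
4 → replaces 7 → [3, 4]
8 → extends → [3, 4, 8]
11 → extends → [3, 4, 8, 11]
15 → extends → [3, 4, 8, 11, 15]
12 → replaces 15 → [3, 4, 8, 11, 12]
2 → replaces 3 → [2, 4, 8, 11, 12]
5 → replaces 8 → [2, 4, 5, 11, 12]
1 → replaces 2 → [1, 4, 5, 11, 12]
9 → replaces 11 → [1, 4, 5, 9, 12]
6 → replaces 9 → [1, 4, 5, 6, 12]
14 → extends → [1, 4, 5, 6, 12, 14]
Six tails, so the longest strictly increasing subsequence has length 6 (e.g. 3, 7, 8, 11, 12, 14).

6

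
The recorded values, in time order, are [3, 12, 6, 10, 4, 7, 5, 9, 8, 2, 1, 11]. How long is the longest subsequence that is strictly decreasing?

6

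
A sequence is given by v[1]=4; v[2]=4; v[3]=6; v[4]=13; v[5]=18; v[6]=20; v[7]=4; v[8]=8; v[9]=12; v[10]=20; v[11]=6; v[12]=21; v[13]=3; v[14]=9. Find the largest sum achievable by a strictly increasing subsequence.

82

Let S[i] be the best sum of a strictly increasing subsequence ending at i:
i:      1  2  3  4  5  6  7  8  9 10 11 12 13 14
v[i]:   4  4  6 13 18 20  4  8 12 20  6 21  3  9
S:      4  4 10 23 41 61  4 18 30 61 10 82  3 27
Maximum is 82 (e.g. 4 + 6 + 13 + 18 + 20 + 21).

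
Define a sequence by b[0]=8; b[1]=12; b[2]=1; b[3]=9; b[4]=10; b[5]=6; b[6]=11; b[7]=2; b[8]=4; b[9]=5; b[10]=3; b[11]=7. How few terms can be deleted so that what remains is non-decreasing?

7

Fewest deletions = n − (longest non-decreasing subsequence).
Patience tails:
8 → extends → [8]
12 → extends → [8, 12]
1 → replaces 8 → [1, 12]
9 → replaces 12 → [1, 9]
10 → extends → [1, 9, 10]
6 → replaces 9 → [1, 6, 10]
11 → extends → [1, 6, 10, 11]
2 → replaces 6 → [1, 2, 10, 11]
4 → replaces 10 → [1, 2, 4, 11]
5 → replaces 11 → [1, 2, 4, 5]
3 → replaces 4 → [1, 2, 3, 5]
7 → extends → [1, 2, 3, 5, 7]
Longest non-decreasing subsequence has length 5, so deletions = 12 − 5 = 7.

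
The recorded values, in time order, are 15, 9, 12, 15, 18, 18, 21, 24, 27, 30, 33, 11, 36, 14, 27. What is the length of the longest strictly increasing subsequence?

10

Let dp[i] be the length of the longest such subsequence ending at index i:
i:      1  2  3  4  5  6  7  8  9 10 11 12 13 14 15
a[i]:  15  9 12 15 18 18 21 24 27 30 33 11 36 14 27
dp:     1  1  2  3  4  4  5  6  7  8  9  2 10  3  7
Maximum dp value is 10.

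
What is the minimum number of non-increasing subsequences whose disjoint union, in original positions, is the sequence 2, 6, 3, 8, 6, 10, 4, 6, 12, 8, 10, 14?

Place each on the leftmost legal pile:
2 → new pile 1 (tops now [2])
6 → new pile 2 (tops now [2, 6])
3 → pile 2 (tops now [2, 3])
8 → new pile 3 (tops now [2, 3, 8])
6 → pile 3 (tops now [2, 3, 6])
10 → new pile 4 (tops now [2, 3, 6, 10])
4 → pile 3 (tops now [2, 3, 4, 10])
6 → pile 4 (tops now [2, 3, 4, 6])
12 → new pile 5 (tops now [2, 3, 4, 6, 12])
8 → pile 5 (tops now [2, 3, 4, 6, 8])
10 → new pile 6 (tops now [2, 3, 4, 6, 8, 10])
14 → new pile 7 (tops now [2, 3, 4, 6, 8, 10, 14])
Seven piles.

7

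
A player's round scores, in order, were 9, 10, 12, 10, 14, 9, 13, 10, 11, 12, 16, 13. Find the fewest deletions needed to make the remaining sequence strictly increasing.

7

Fewest deletions = n − (longest strictly increasing subsequence).
i:      1  2  3  4  5  6  7  8  9 10 11 12
a[i]:   9 10 12 10 14  9 13 10 11 12 16 13
dp:     1  2  3  2  4  1  4  2  3  4  5  5
max dp = 5, so deletions = 12 − 5 = 7.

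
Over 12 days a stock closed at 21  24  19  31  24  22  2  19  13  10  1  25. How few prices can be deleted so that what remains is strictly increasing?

9

Fewest deletions = n − (longest strictly increasing subsequence).
i:      1  2  3  4  5  6  7  8  9 10 11 12
a[i]:  21 24 19 31 24 22  2 19 13 10  1 25
dp:     1  2  1  3  2  2  1  2  2  2  1  3
max dp = 3, so deletions = 12 − 3 = 9.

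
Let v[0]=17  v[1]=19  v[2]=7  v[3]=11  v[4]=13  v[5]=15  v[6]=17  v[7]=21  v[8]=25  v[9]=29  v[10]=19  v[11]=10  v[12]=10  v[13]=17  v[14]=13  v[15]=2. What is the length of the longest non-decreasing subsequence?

8

Track the smallest tail for each achievable length (allowing ties):
17 → extends → [17]
19 → extends → [17, 19]
7 → replaces 17 → [7, 19]
11 → replaces 19 → [7, 11]
13 → extends → [7, 11, 13]
15 → extends → [7, 11, 13, 15]
17 → extends → [7, 11, 13, 15, 17]
21 → extends → [7, 11, 13, 15, 17, 21]
25 → extends → [7, 11, 13, 15, 17, 21, 25]
29 → extends → [7, 11, 13, 15, 17, 21, 25, 29]
19 → replaces 21 → [7, 11, 13, 15, 17, 19, 25, 29]
10 → replaces 11 → [7, 10, 13, 15, 17, 19, 25, 29]
10 → replaces 13 → [7, 10, 10, 15, 17, 19, 25, 29]
17 → replaces 19 → [7, 10, 10, 15, 17, 17, 25, 29]
13 → replaces 15 → [7, 10, 10, 13, 17, 17, 25, 29]
2 → replaces 7 → [2, 10, 10, 13, 17, 17, 25, 29]
Eight tails, so the longest non-decreasing subsequence has length 8 (e.g. 7, 11, 13, 15, 17, 21, 25, 29).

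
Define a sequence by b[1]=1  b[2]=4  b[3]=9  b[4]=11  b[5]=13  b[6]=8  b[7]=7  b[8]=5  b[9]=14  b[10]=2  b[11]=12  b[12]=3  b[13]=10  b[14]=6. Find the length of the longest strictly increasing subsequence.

Track the smallest tail for each achievable length (strict):
1 → extends → [1]
4 → extends → [1, 4]
9 → extends → [1, 4, 9]
11 → extends → [1, 4, 9, 11]
13 → extends → [1, 4, 9, 11, 13]
8 → replaces 9 → [1, 4, 8, 11, 13]
7 → replaces 8 → [1, 4, 7, 11, 13]
5 → replaces 7 → [1, 4, 5, 11, 13]
14 → extends → [1, 4, 5, 11, 13, 14]
2 → replaces 4 → [1, 2, 5, 11, 13, 14]
12 → replaces 13 → [1, 2, 5, 11, 12, 14]
3 → replaces 5 → [1, 2, 3, 11, 12, 14]
10 → replaces 11 → [1, 2, 3, 10, 12, 14]
6 → replaces 10 → [1, 2, 3, 6, 12, 14]
Six tails, so the longest strictly increasing subsequence has length 6 (e.g. 1, 4, 9, 11, 13, 14).

6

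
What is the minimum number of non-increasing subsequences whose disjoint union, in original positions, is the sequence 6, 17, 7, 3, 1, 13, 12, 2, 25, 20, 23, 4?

5

Place each on the leftmost legal pile:
6 → new pile 1 (tops now [6])
17 → new pile 2 (tops now [6, 17])
7 → pile 2 (tops now [6, 7])
3 → pile 1 (tops now [3, 7])
1 → pile 1 (tops now [1, 7])
13 → new pile 3 (tops now [1, 7, 13])
12 → pile 3 (tops now [1, 7, 12])
2 → pile 2 (tops now [1, 2, 12])
25 → new pile 4 (tops now [1, 2, 12, 25])
20 → pile 4 (tops now [1, 2, 12, 20])
23 → new pile 5 (tops now [1, 2, 12, 20, 23])
4 → pile 3 (tops now [1, 2, 4, 20, 23])
Five piles.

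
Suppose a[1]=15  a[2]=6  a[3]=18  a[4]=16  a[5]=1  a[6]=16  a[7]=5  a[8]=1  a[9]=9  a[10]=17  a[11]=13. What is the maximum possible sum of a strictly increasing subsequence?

Let S[i] be the best sum of a strictly increasing subsequence ending at i:
i:      1  2  3  4  5  6  7  8  9 10 11
a[i]:  15  6 18 16  1 16  5  1  9 17 13
S:     15  6 33 31  1 31  6  1 15 48 28
Maximum is 48 (e.g. 15 + 16 + 17).

48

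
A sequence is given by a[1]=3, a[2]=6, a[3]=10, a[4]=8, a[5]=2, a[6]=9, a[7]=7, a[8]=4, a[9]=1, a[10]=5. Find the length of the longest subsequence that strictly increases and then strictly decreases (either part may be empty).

7

inc[i] = longest strictly increasing subsequence ending at i; dec[i] = longest strictly decreasing subsequence starting at i:
i:      1  2  3  4  5  6  7  8  9 10
a[i]:   3  6 10  8  2  9  7  4  1  5
inc:    1  2  3  3  1  4  3  2  1  3
dec:    3  3  5  4  2  4  3  2  1  1
Best peak at i=3 (value 10): inc=3, dec=5, length 3+5−1 = 7.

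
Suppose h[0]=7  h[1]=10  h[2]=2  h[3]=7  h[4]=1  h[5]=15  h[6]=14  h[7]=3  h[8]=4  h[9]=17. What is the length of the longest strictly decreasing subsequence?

3

Negate each value so 'decreasing' becomes 'increasing', then run patience tails on the negated sequence:
-7 → extends → [-7]
-10 → replaces -7 → [-10]
-2 → extends → [-10, -2]
-7 → replaces -2 → [-10, -7]
-1 → extends → [-10, -7, -1]
-15 → replaces -10 → [-15, -7, -1]
-14 → replaces -7 → [-15, -14, -1]
-3 → replaces -1 → [-15, -14, -3]
-4 → replaces -3 → [-15, -14, -4]
-17 → replaces -15 → [-17, -14, -4]
Three tails, so the longest strictly decreasing subsequence of the original has length 3.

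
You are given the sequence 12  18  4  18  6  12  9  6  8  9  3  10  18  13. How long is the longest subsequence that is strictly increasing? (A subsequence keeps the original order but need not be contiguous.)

6

Let dp[i] be the length of the longest such subsequence ending at index i:
i:      1  2  3  4  5  6  7  8  9 10 11 12 13 14
a[i]:  12 18  4 18  6 12  9  6  8  9  3 10 18 13
dp:     1  2  1  2  2  3  3  2  3  4  1  5  6  6
Maximum dp value is 6.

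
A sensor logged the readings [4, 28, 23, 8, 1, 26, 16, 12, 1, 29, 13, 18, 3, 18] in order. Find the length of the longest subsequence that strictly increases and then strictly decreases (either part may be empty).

inc[i] = longest strictly increasing subsequence ending at i; dec[i] = longest strictly decreasing subsequence starting at i:
i:      1  2  3  4  5  6  7  8  9 10 11 12 13 14
a[i]:   4 28 23  8  1 26 16 12  1 29 13 18  3 18
inc:    1  2  2  2  1  3  3  3  1  4  4  5  2  5
dec:    2  5  4  2  1  4  3  2  1  3  2  2  1  1
Best peak at i=2 (value 28): inc=2, dec=5, length 2+5−1 = 6.

6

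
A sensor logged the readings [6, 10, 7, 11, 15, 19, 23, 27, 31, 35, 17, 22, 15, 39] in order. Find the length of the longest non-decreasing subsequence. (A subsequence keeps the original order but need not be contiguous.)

10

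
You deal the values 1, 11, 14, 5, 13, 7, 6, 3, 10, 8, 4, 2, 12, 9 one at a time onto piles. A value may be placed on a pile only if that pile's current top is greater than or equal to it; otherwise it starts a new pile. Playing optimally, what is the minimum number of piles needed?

5

The minimum number of non-increasing subsequences covering a sequence equals the length of its longest strictly increasing subsequence.
LIS length is 5 (e.g. 1, 5, 7, 10, 12), so 5 piles are needed.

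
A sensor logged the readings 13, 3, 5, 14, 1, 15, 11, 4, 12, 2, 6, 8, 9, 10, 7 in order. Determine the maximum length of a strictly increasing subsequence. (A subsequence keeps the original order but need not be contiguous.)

Track the smallest tail for each achievable length (strict):
13 → extends → [13]
3 → replaces 13 → [3]
5 → extends → [3, 5]
14 → extends → [3, 5, 14]
1 → replaces 3 → [1, 5, 14]
15 → extends → [1, 5, 14, 15]
11 → replaces 14 → [1, 5, 11, 15]
4 → replaces 5 → [1, 4, 11, 15]
12 → replaces 15 → [1, 4, 11, 12]
2 → replaces 4 → [1, 2, 11, 12]
6 → replaces 11 → [1, 2, 6, 12]
8 → replaces 12 → [1, 2, 6, 8]
9 → extends → [1, 2, 6, 8, 9]
10 → extends → [1, 2, 6, 8, 9, 10]
7 → replaces 8 → [1, 2, 6, 7, 9, 10]
Six tails, so the longest strictly increasing subsequence has length 6 (e.g. 3, 5, 6, 8, 9, 10).

6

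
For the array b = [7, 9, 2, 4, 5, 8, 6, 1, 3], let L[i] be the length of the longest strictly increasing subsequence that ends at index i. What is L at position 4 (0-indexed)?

dp[i] = 1 + max{dp[j] : j<i, b[j]<b[i]} (or 1 if no such j):
i:     0 1 2 3 4 5 6 7 8
b[i]:  7 9 2 4 5 8 6 1 3
dp:    1 2 1 2 3 4 4 1 2
At index 4 the value is 3.

3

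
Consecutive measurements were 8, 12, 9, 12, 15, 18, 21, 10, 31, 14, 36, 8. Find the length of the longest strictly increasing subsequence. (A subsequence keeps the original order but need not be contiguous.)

8

Track the smallest tail for each achievable length (strict):
8 → extends → [8]
12 → extends → [8, 12]
9 → replaces 12 → [8, 9]
12 → extends → [8, 9, 12]
15 → extends → [8, 9, 12, 15]
18 → extends → [8, 9, 12, 15, 18]
21 → extends → [8, 9, 12, 15, 18, 21]
10 → replaces 12 → [8, 9, 10, 15, 18, 21]
31 → extends → [8, 9, 10, 15, 18, 21, 31]
14 → replaces 15 → [8, 9, 10, 14, 18, 21, 31]
36 → extends → [8, 9, 10, 14, 18, 21, 31, 36]
8 → already a tail → [8, 9, 10, 14, 18, 21, 31, 36]
Eight tails, so the longest strictly increasing subsequence has length 8 (e.g. 8, 9, 12, 15, 18, 21, 31, 36).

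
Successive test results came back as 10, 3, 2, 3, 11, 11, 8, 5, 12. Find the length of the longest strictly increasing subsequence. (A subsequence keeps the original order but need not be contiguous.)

4

Track the smallest tail for each achievable length (strict):
10 → extends → [10]
3 → replaces 10 → [3]
2 → replaces 3 → [2]
3 → extends → [2, 3]
11 → extends → [2, 3, 11]
11 → already a tail → [2, 3, 11]
8 → replaces 11 → [2, 3, 8]
5 → replaces 8 → [2, 3, 5]
12 → extends → [2, 3, 5, 12]
Four tails, so the longest strictly increasing subsequence has length 4 (e.g. 2, 3, 11, 12).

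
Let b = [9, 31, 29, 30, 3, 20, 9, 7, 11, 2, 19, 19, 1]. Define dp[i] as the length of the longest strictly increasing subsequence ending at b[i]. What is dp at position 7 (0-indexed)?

2

dp[i] = 1 + max{dp[j] : j<i, b[j]<b[i]} (or 1 if no such j):
i:      0  1  2  3  4  5  6  7  8  9 10 11 12
b[i]:   9 31 29 30  3 20  9  7 11  2 19 19  1
dp:     1  2  2  3  1  2  2  2  3  1  4  4  1
At index 7 the value is 2.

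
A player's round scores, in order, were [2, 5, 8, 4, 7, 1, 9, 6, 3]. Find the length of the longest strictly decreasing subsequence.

4

Let dp[i] be the longest strictly decreasing subsequence ending at i:
i:     1 2 3 4 5 6 7 8 9
a[i]:  2 5 8 4 7 1 9 6 3
dp:    1 1 1 2 2 3 1 3 4
Maximum is 4.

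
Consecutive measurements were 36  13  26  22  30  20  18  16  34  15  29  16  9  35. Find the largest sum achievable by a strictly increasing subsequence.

138

Let S[i] be the best sum of a strictly increasing subsequence ending at i:
i:       1   2   3   4   5   6   7   8   9  10  11  12  13  14
a[i]:   36  13  26  22  30  20  18  16  34  15  29  16   9  35
S:      36  13  39  35  69  33  31  29 103  28  68  44   9 138
Maximum is 138 (e.g. 13 + 26 + 30 + 34 + 35).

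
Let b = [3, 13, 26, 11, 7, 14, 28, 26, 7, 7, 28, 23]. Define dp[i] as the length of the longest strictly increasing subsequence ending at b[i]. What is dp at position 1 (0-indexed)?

2

dp[i] = 1 + max{dp[j] : j<i, b[j]<b[i]} (or 1 if no such j):
i:      0  1  2  3  4  5  6  7  8  9 10 11
b[i]:   3 13 26 11  7 14 28 26  7  7 28 23
dp:     1  2  3  2  2  3  4  4  2  2  5  4
At index 1 the value is 2.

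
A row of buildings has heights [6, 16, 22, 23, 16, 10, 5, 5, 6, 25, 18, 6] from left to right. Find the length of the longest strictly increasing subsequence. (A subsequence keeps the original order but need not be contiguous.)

Let dp[i] be the length of the longest such subsequence ending at index i:
i:      1  2  3  4  5  6  7  8  9 10 11 12
a[i]:   6 16 22 23 16 10  5  5  6 25 18  6
dp:     1  2  3  4  2  2  1  1  2  5  3  2
Maximum dp value is 5.

5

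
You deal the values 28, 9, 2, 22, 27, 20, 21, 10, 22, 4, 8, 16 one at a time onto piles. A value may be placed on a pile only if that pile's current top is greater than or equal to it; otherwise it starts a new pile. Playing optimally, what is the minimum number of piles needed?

4

The minimum number of non-increasing subsequences covering a sequence equals the length of its longest strictly increasing subsequence.
LIS length is 4 (e.g. 9, 20, 21, 22), so 4 piles are needed.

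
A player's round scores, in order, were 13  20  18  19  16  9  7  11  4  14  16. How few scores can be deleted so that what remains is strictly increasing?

7

Fewest deletions = n − (longest strictly increasing subsequence).
i:      1  2  3  4  5  6  7  8  9 10 11
a[i]:  13 20 18 19 16  9  7 11  4 14 16
dp:     1  2  2  3  2  1  1  2  1  3  4
max dp = 4, so deletions = 11 − 4 = 7.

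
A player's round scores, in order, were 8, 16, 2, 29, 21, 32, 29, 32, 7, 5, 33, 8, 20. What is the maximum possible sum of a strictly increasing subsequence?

139

Let S[i] be the best sum of a strictly increasing subsequence ending at i:
i:       1   2   3   4   5   6   7   8   9  10  11  12  13
a[i]:    8  16   2  29  21  32  29  32   7   5  33   8  20
S:       8  24   2  53  45  85  74 106   9   7 139  17  44
Maximum is 139 (e.g. 8 + 16 + 21 + 29 + 32 + 33).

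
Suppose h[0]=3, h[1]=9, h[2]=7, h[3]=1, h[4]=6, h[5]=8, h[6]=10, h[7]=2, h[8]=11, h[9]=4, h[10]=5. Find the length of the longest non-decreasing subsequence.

Let dp[i] be the length of the longest such subsequence ending at index i:
i:      0  1  2  3  4  5  6  7  8  9 10
h[i]:   3  9  7  1  6  8 10  2 11  4  5
dp:     1  2  2  1  2  3  4  2  5  3  4
Maximum dp value is 5.

5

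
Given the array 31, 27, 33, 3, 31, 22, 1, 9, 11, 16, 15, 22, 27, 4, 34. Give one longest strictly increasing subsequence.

3, 9, 11, 16, 22, 27, 34

Patience tails give the LIS length; then backtrack through the dp parents:
31 → extends → [31]
27 → replaces 31 → [27]
33 → extends → [27, 33]
3 → replaces 27 → [3, 33]
31 → replaces 33 → [3, 31]
22 → replaces 31 → [3, 22]
1 → replaces 3 → [1, 22]
9 → replaces 22 → [1, 9]
11 → extends → [1, 9, 11]
16 → extends → [1, 9, 11, 16]
15 → replaces 16 → [1, 9, 11, 15]
22 → extends → [1, 9, 11, 15, 22]
27 → extends → [1, 9, 11, 15, 22, 27]
4 → replaces 9 → [1, 4, 11, 15, 22, 27]
34 → extends → [1, 4, 11, 15, 22, 27, 34]
Length 7; one witness is 3, 9, 11, 16, 22, 27, 34.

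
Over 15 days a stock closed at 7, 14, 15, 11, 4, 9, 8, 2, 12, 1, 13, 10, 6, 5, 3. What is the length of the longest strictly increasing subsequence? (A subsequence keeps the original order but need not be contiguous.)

Let dp[i] be the length of the longest such subsequence ending at index i:
i:      1  2  3  4  5  6  7  8  9 10 11 12 13 14 15
a[i]:   7 14 15 11  4  9  8  2 12  1 13 10  6  5  3
dp:     1  2  3  2  1  2  2  1  3  1  4  3  2  2  2
Maximum dp value is 4.

4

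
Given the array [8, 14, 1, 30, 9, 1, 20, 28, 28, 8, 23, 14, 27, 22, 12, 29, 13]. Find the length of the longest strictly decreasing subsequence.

5

Let dp[i] be the longest strictly decreasing subsequence ending at i:
i:      1  2  3  4  5  6  7  8  9 10 11 12 13 14 15 16 17
a[i]:   8 14  1 30  9  1 20 28 28  8 23 14 27 22 12 29 13
dp:     1  1  2  1  2  3  2  2  2  3  3  4  3  4  5  2  5
Maximum is 5.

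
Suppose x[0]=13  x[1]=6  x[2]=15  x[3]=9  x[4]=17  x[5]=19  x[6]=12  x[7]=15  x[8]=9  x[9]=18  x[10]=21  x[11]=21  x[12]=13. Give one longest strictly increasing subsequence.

Patience tails give the LIS length; then backtrack through the dp parents:
13 → extends → [13]
6 → replaces 13 → [6]
15 → extends → [6, 15]
9 → replaces 15 → [6, 9]
17 → extends → [6, 9, 17]
19 → extends → [6, 9, 17, 19]
12 → replaces 17 → [6, 9, 12, 19]
15 → replaces 19 → [6, 9, 12, 15]
9 → already a tail → [6, 9, 12, 15]
18 → extends → [6, 9, 12, 15, 18]
21 → extends → [6, 9, 12, 15, 18, 21]
21 → already a tail → [6, 9, 12, 15, 18, 21]
13 → replaces 15 → [6, 9, 12, 13, 18, 21]
Length 6; one witness is 6, 9, 12, 15, 18, 21.

6, 9, 12, 15, 18, 21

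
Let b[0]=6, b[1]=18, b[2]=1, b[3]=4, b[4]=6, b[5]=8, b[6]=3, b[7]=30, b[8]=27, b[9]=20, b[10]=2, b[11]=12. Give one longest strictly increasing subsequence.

1, 4, 6, 8, 30

Patience tails give the LIS length; then backtrack through the dp parents:
6 → extends → [6]
18 → extends → [6, 18]
1 → replaces 6 → [1, 18]
4 → replaces 18 → [1, 4]
6 → extends → [1, 4, 6]
8 → extends → [1, 4, 6, 8]
3 → replaces 4 → [1, 3, 6, 8]
30 → extends → [1, 3, 6, 8, 30]
27 → replaces 30 → [1, 3, 6, 8, 27]
20 → replaces 27 → [1, 3, 6, 8, 20]
2 → replaces 3 → [1, 2, 6, 8, 20]
12 → replaces 20 → [1, 2, 6, 8, 12]
Length 5; one witness is 1, 4, 6, 8, 30.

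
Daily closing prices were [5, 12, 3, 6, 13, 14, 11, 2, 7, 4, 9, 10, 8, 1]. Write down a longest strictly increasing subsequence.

5, 6, 7, 9, 10

Patience tails give the LIS length; then backtrack through the dp parents:
5 → extends → [5]
12 → extends → [5, 12]
3 → replaces 5 → [3, 12]
6 → replaces 12 → [3, 6]
13 → extends → [3, 6, 13]
14 → extends → [3, 6, 13, 14]
11 → replaces 13 → [3, 6, 11, 14]
2 → replaces 3 → [2, 6, 11, 14]
7 → replaces 11 → [2, 6, 7, 14]
4 → replaces 6 → [2, 4, 7, 14]
9 → replaces 14 → [2, 4, 7, 9]
10 → extends → [2, 4, 7, 9, 10]
8 → replaces 9 → [2, 4, 7, 8, 10]
1 → replaces 2 → [1, 4, 7, 8, 10]
Length 5; one witness is 5, 6, 7, 9, 10.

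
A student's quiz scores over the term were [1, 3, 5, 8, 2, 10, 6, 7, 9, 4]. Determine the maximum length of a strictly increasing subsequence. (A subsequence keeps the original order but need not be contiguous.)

6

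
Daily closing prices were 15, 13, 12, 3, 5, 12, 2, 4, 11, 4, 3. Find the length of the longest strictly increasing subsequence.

Track the smallest tail for each achievable length (strict):
15 → extends → [15]
13 → replaces 15 → [13]
12 → replaces 13 → [12]
3 → replaces 12 → [3]
5 → extends → [3, 5]
12 → extends → [3, 5, 12]
2 → replaces 3 → [2, 5, 12]
4 → replaces 5 → [2, 4, 12]
11 → replaces 12 → [2, 4, 11]
4 → already a tail → [2, 4, 11]
3 → replaces 4 → [2, 3, 11]
Three tails, so the longest strictly increasing subsequence has length 3 (e.g. 3, 5, 12).

3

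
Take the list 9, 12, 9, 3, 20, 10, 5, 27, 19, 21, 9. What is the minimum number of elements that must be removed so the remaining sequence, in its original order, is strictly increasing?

7

Fewest deletions = n − (longest strictly increasing subsequence).
Patience tails:
9 → extends → [9]
12 → extends → [9, 12]
9 → already a tail → [9, 12]
3 → replaces 9 → [3, 12]
20 → extends → [3, 12, 20]
10 → replaces 12 → [3, 10, 20]
5 → replaces 10 → [3, 5, 20]
27 → extends → [3, 5, 20, 27]
19 → replaces 20 → [3, 5, 19, 27]
21 → replaces 27 → [3, 5, 19, 21]
9 → replaces 19 → [3, 5, 9, 21]
Longest strictly increasing subsequence has length 4, so deletions = 11 − 4 = 7.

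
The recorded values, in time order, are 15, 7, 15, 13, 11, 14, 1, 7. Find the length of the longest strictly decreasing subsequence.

Let dp[i] be the longest strictly decreasing subsequence ending at i:
i:      1  2  3  4  5  6  7  8
a[i]:  15  7 15 13 11 14  1  7
dp:     1  2  1  2  3  2  4  4
Maximum is 4.

4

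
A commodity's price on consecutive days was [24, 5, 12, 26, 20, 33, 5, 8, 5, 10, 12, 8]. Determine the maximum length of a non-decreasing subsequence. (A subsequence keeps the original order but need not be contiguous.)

5

Let dp[i] be the length of the longest such subsequence ending at index i:
i:      1  2  3  4  5  6  7  8  9 10 11 12
a[i]:  24  5 12 26 20 33  5  8  5 10 12  8
dp:     1  1  2  3  3  4  2  3  3  4  5  4
Maximum dp value is 5.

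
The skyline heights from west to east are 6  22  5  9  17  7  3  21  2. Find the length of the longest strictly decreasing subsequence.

5

Let dp[i] be the longest strictly decreasing subsequence ending at i:
i:      1  2  3  4  5  6  7  8  9
a[i]:   6 22  5  9 17  7  3 21  2
dp:     1  1  2  2  2  3  4  2  5
Maximum is 5.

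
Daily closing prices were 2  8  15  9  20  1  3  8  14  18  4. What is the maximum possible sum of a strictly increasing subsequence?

Let S[i] be the best sum of a strictly increasing subsequence ending at i:
i:      1  2  3  4  5  6  7  8  9 10 11
a[i]:   2  8 15  9 20  1  3  8 14 18  4
S:      2 10 25 19 45  1  5 13 33 51  9
Maximum is 51 (e.g. 2 + 8 + 9 + 14 + 18).

51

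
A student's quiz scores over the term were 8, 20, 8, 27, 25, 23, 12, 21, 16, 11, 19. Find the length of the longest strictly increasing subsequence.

Let dp[i] be the length of the longest such subsequence ending at index i:
i:      1  2  3  4  5  6  7  8  9 10 11
a[i]:   8 20  8 27 25 23 12 21 16 11 19
dp:     1  2  1  3  3  3  2  3  3  2  4
Maximum dp value is 4.

4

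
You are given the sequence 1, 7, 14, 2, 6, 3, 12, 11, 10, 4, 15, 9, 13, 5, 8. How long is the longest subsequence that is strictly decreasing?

6

Negate each value so 'decreasing' becomes 'increasing', then run patience tails on the negated sequence:
-1 → extends → [-1]
-7 → replaces -1 → [-7]
-14 → replaces -7 → [-14]
-2 → extends → [-14, -2]
-6 → replaces -2 → [-14, -6]
-3 → extends → [-14, -6, -3]
-12 → replaces -6 → [-14, -12, -3]
-11 → replaces -3 → [-14, -12, -11]
-10 → extends → [-14, -12, -11, -10]
-4 → extends → [-14, -12, -11, -10, -4]
-15 → replaces -14 → [-15, -12, -11, -10, -4]
-9 → replaces -4 → [-15, -12, -11, -10, -9]
-13 → replaces -12 → [-15, -13, -11, -10, -9]
-5 → extends → [-15, -13, -11, -10, -9, -5]
-8 → replaces -5 → [-15, -13, -11, -10, -9, -8]
Six tails, so the longest strictly decreasing subsequence of the original has length 6.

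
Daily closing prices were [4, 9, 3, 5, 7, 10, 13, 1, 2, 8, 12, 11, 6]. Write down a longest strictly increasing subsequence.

4, 5, 7, 10, 13

Patience tails give the LIS length; then backtrack through the dp parents:
4 → extends → [4]
9 → extends → [4, 9]
3 → replaces 4 → [3, 9]
5 → replaces 9 → [3, 5]
7 → extends → [3, 5, 7]
10 → extends → [3, 5, 7, 10]
13 → extends → [3, 5, 7, 10, 13]
1 → replaces 3 → [1, 5, 7, 10, 13]
2 → replaces 5 → [1, 2, 7, 10, 13]
8 → replaces 10 → [1, 2, 7, 8, 13]
12 → replaces 13 → [1, 2, 7, 8, 12]
11 → replaces 12 → [1, 2, 7, 8, 11]
6 → replaces 7 → [1, 2, 6, 8, 11]
Length 5; one witness is 4, 5, 7, 10, 13.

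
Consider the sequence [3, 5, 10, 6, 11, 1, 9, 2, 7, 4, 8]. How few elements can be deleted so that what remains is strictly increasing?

Fewest deletions = n − (longest strictly increasing subsequence).
Patience tails:
3 → extends → [3]
5 → extends → [3, 5]
10 → extends → [3, 5, 10]
6 → replaces 10 → [3, 5, 6]
11 → extends → [3, 5, 6, 11]
1 → replaces 3 → [1, 5, 6, 11]
9 → replaces 11 → [1, 5, 6, 9]
2 → replaces 5 → [1, 2, 6, 9]
7 → replaces 9 → [1, 2, 6, 7]
4 → replaces 6 → [1, 2, 4, 7]
8 → extends → [1, 2, 4, 7, 8]
Longest strictly increasing subsequence has length 5, so deletions = 11 − 5 = 6.

6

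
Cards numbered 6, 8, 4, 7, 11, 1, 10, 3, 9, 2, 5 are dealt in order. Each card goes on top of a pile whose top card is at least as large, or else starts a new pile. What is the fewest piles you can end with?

Place each on the leftmost legal pile:
6 → new pile 1 (tops now [6])
8 → new pile 2 (tops now [6, 8])
4 → pile 1 (tops now [4, 8])
7 → pile 2 (tops now [4, 7])
11 → new pile 3 (tops now [4, 7, 11])
1 → pile 1 (tops now [1, 7, 11])
10 → pile 3 (tops now [1, 7, 10])
3 → pile 2 (tops now [1, 3, 10])
9 → pile 3 (tops now [1, 3, 9])
2 → pile 2 (tops now [1, 2, 9])
5 → pile 3 (tops now [1, 2, 5])
Three piles.

3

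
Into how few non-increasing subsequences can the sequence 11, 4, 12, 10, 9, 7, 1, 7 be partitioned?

2

The minimum number of non-increasing subsequences covering a sequence equals the length of its longest strictly increasing subsequence.
LIS length is 2 (e.g. 11, 12), so 2 piles are needed.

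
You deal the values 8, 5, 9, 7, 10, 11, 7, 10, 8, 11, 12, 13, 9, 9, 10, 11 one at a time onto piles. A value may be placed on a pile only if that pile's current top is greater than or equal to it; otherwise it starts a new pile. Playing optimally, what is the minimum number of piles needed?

Place each on the leftmost legal pile:
8 → new pile 1 (tops now [8])
5 → pile 1 (tops now [5])
9 → new pile 2 (tops now [5, 9])
7 → pile 2 (tops now [5, 7])
10 → new pile 3 (tops now [5, 7, 10])
11 → new pile 4 (tops now [5, 7, 10, 11])
7 → pile 2 (tops now [5, 7, 10, 11])
10 → pile 3 (tops now [5, 7, 10, 11])
8 → pile 3 (tops now [5, 7, 8, 11])
11 → pile 4 (tops now [5, 7, 8, 11])
12 → new pile 5 (tops now [5, 7, 8, 11, 12])
13 → new pile 6 (tops now [5, 7, 8, 11, 12, 13])
9 → pile 4 (tops now [5, 7, 8, 9, 12, 13])
9 → pile 4 (tops now [5, 7, 8, 9, 12, 13])
10 → pile 5 (tops now [5, 7, 8, 9, 10, 13])
11 → pile 6 (tops now [5, 7, 8, 9, 10, 11])
Six piles.

6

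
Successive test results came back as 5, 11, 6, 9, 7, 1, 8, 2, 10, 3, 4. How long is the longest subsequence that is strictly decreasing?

4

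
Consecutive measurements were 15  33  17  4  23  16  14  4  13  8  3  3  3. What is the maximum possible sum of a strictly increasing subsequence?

55

Let S[i] be the best sum of a strictly increasing subsequence ending at i:
i:      1  2  3  4  5  6  7  8  9 10 11 12 13
a[i]:  15 33 17  4 23 16 14  4 13  8  3  3  3
S:     15 48 32  4 55 31 18  4 17 12  3  3  3
Maximum is 55 (e.g. 15 + 17 + 23).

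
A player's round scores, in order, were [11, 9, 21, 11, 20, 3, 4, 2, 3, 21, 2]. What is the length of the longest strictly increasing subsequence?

Let dp[i] be the length of the longest such subsequence ending at index i:
i:      1  2  3  4  5  6  7  8  9 10 11
a[i]:  11  9 21 11 20  3  4  2  3 21  2
dp:     1  1  2  2  3  1  2  1  2  4  1
Maximum dp value is 4.

4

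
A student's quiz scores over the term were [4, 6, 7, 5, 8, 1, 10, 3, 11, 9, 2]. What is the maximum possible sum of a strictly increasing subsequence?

46

Let S[i] be the best sum of a strictly increasing subsequence ending at i:
i:      1  2  3  4  5  6  7  8  9 10 11
a[i]:   4  6  7  5  8  1 10  3 11  9  2
S:      4 10 17  9 25  1 35  4 46 34  3
Maximum is 46 (e.g. 4 + 6 + 7 + 8 + 10 + 11).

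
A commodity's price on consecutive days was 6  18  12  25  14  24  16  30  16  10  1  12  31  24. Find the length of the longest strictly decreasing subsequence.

Negate each value so 'decreasing' becomes 'increasing', then run patience tails on the negated sequence:
-6 → extends → [-6]
-18 → replaces -6 → [-18]
-12 → extends → [-18, -12]
-25 → replaces -18 → [-25, -12]
-14 → replaces -12 → [-25, -14]
-24 → replaces -14 → [-25, -24]
-16 → extends → [-25, -24, -16]
-30 → replaces -25 → [-30, -24, -16]
-16 → already a tail → [-30, -24, -16]
-10 → extends → [-30, -24, -16, -10]
-1 → extends → [-30, -24, -16, -10, -1]
-12 → replaces -10 → [-30, -24, -16, -12, -1]
-31 → replaces -30 → [-31, -24, -16, -12, -1]
-24 → already a tail → [-31, -24, -16, -12, -1]
Five tails, so the longest strictly decreasing subsequence of the original has length 5.

5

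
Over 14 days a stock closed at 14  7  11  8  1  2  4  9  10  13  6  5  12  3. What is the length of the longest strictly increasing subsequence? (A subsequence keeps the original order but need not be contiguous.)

6

Let dp[i] be the length of the longest such subsequence ending at index i:
i:      1  2  3  4  5  6  7  8  9 10 11 12 13 14
a[i]:  14  7 11  8  1  2  4  9 10 13  6  5 12  3
dp:     1  1  2  2  1  2  3  4  5  6  4  4  6  3
Maximum dp value is 6.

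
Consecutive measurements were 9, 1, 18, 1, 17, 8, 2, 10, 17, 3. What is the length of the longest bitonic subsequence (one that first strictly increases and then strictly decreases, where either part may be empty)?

inc[i] = longest strictly increasing subsequence ending at i; dec[i] = longest strictly decreasing subsequence starting at i:
i:      1  2  3  4  5  6  7  8  9 10
a[i]:   9  1 18  1 17  8  2 10 17  3
inc:    1  1  2  1  2  2  2  3  4  3
dec:    3  1  4  1  3  2  1  2  2  1
Best peak at i=3 (value 18): inc=2, dec=4, length 2+4−1 = 5.

5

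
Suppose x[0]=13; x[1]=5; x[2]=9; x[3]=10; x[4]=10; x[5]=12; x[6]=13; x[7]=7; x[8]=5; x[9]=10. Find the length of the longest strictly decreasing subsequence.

4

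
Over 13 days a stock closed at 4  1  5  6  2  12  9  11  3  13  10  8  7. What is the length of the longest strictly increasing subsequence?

Track the smallest tail for each achievable length (strict):
4 → extends → [4]
1 → replaces 4 → [1]
5 → extends → [1, 5]
6 → extends → [1, 5, 6]
2 → replaces 5 → [1, 2, 6]
12 → extends → [1, 2, 6, 12]
9 → replaces 12 → [1, 2, 6, 9]
11 → extends → [1, 2, 6, 9, 11]
3 → replaces 6 → [1, 2, 3, 9, 11]
13 → extends → [1, 2, 3, 9, 11, 13]
10 → replaces 11 → [1, 2, 3, 9, 10, 13]
8 → replaces 9 → [1, 2, 3, 8, 10, 13]
7 → replaces 8 → [1, 2, 3, 7, 10, 13]
Six tails, so the longest strictly increasing subsequence has length 6 (e.g. 4, 5, 6, 9, 11, 13).

6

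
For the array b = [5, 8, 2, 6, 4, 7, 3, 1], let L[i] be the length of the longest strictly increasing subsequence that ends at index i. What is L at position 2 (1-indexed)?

dp[i] = 1 + max{dp[j] : j<i, b[j]<b[i]} (or 1 if no such j):
i:     1 2 3 4 5 6 7 8
b[i]:  5 8 2 6 4 7 3 1
dp:    1 2 1 2 2 3 2 1
At index 2 the value is 2.

2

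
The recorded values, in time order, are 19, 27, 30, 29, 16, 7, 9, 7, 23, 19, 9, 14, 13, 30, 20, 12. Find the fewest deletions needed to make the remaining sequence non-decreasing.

Fewest deletions = n − (longest non-decreasing subsequence).
i:      1  2  3  4  5  6  7  8  9 10 11 12 13 14 15 16
a[i]:  19 27 30 29 16  7  9  7 23 19  9 14 13 30 20 12
dp:     1  2  3  3  1  1  2  2  3  3  3  4  4  5  5  4
max dp = 5, so deletions = 16 − 5 = 11.

11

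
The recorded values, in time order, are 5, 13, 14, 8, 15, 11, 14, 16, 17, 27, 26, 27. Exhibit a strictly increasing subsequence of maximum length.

5, 13, 14, 15, 16, 17, 26, 27

Patience tails give the LIS length; then backtrack through the dp parents:
5 → extends → [5]
13 → extends → [5, 13]
14 → extends → [5, 13, 14]
8 → replaces 13 → [5, 8, 14]
15 → extends → [5, 8, 14, 15]
11 → replaces 14 → [5, 8, 11, 15]
14 → replaces 15 → [5, 8, 11, 14]
16 → extends → [5, 8, 11, 14, 16]
17 → extends → [5, 8, 11, 14, 16, 17]
27 → extends → [5, 8, 11, 14, 16, 17, 27]
26 → replaces 27 → [5, 8, 11, 14, 16, 17, 26]
27 → extends → [5, 8, 11, 14, 16, 17, 26, 27]
Length 8; one witness is 5, 13, 14, 15, 16, 17, 26, 27.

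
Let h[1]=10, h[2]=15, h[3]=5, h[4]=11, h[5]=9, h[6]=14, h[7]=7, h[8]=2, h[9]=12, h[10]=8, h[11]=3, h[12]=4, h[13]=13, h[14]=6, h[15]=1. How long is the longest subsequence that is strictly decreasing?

6

Let dp[i] be the longest strictly decreasing subsequence ending at i:
i:      1  2  3  4  5  6  7  8  9 10 11 12 13 14 15
h[i]:  10 15  5 11  9 14  7  2 12  8  3  4 13  6  1
dp:     1  1  2  2  3  2  4  5  3  4  5  5  3  5  6
Maximum is 6.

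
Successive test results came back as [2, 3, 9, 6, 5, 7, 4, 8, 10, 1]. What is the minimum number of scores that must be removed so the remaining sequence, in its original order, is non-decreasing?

Fewest deletions = n − (longest non-decreasing subsequence).
i:      1  2  3  4  5  6  7  8  9 10
a[i]:   2  3  9  6  5  7  4  8 10  1
dp:     1  2  3  3  3  4  3  5  6  1
max dp = 6, so deletions = 10 − 6 = 4.

4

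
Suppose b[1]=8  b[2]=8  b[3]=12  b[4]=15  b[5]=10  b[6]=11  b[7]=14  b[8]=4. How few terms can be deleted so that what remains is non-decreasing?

3

Fewest deletions = n − (longest non-decreasing subsequence).
i:      1  2  3  4  5  6  7  8
b[i]:   8  8 12 15 10 11 14  4
dp:     1  2  3  4  3  4  5  1
max dp = 5, so deletions = 8 − 5 = 3.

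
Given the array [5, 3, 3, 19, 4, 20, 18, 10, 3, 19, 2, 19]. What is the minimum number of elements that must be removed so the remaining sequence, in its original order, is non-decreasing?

6

Fewest deletions = n − (longest non-decreasing subsequence).
Patience tails:
5 → extends → [5]
3 → replaces 5 → [3]
3 → extends → [3, 3]
19 → extends → [3, 3, 19]
4 → replaces 19 → [3, 3, 4]
20 → extends → [3, 3, 4, 20]
18 → replaces 20 → [3, 3, 4, 18]
10 → replaces 18 → [3, 3, 4, 10]
3 → replaces 4 → [3, 3, 3, 10]
19 → extends → [3, 3, 3, 10, 19]
2 → replaces 3 → [2, 3, 3, 10, 19]
19 → extends → [2, 3, 3, 10, 19, 19]
Longest non-decreasing subsequence has length 6, so deletions = 12 − 6 = 6.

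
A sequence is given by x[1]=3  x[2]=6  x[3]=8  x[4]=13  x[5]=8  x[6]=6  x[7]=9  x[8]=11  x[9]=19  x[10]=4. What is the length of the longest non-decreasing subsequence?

Track the smallest tail for each achievable length (allowing ties):
3 → extends → [3]
6 → extends → [3, 6]
8 → extends → [3, 6, 8]
13 → extends → [3, 6, 8, 13]
8 → replaces 13 → [3, 6, 8, 8]
6 → replaces 8 → [3, 6, 6, 8]
9 → extends → [3, 6, 6, 8, 9]
11 → extends → [3, 6, 6, 8, 9, 11]
19 → extends → [3, 6, 6, 8, 9, 11, 19]
4 → replaces 6 → [3, 4, 6, 8, 9, 11, 19]
Seven tails, so the longest non-decreasing subsequence has length 7 (e.g. 3, 6, 8, 8, 9, 11, 19).

7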